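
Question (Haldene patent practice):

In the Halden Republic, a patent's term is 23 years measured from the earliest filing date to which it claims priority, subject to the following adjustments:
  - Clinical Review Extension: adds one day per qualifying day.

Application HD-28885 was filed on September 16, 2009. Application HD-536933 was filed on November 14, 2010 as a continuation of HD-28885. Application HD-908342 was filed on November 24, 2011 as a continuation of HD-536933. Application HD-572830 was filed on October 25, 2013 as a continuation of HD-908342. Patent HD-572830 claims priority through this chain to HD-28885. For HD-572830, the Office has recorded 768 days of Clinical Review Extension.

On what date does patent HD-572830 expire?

Earliest priority filing: 16 September 2009.
Base term: 16 September 2009 + 23 years → 16 September 2032.
Clinical Review Extension: +768 days → 24 October 2034.

2034-10-24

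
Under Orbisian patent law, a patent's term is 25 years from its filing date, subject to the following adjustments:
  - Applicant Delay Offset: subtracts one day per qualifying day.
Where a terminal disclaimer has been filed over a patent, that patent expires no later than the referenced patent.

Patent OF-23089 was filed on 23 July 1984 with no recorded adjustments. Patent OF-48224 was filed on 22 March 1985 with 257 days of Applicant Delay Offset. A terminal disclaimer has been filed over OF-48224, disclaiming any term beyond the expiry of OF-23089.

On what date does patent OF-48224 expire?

Natural term of OF-48224:
  Base: filing + 25 years → 22 March 2010.
  Applicant Delay Offset: −257 days → 8 July 2009.
Expiry of referenced patent OF-23089:
  Base: filing + 25 years → 23 July 2009.
Terminal disclaimer: OF-48224 expires on the earlier of 8 July 2009 and 23 July 2009.

July 8, 2009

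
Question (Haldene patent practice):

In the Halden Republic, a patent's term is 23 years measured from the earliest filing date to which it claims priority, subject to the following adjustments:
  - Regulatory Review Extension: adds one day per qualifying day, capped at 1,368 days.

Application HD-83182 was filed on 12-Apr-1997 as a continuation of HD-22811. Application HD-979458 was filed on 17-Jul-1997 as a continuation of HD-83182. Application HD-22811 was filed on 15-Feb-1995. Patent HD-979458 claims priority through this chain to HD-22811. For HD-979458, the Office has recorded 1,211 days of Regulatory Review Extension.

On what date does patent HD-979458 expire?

Earliest priority filing: 15 February 1995.
Base term: 15 February 1995 + 23 years → 15 February 2018.
Regulatory Review Extension: 1211 days (within the 1368-day cap) → +1211 days → 10 June 2021.

June 10, 2021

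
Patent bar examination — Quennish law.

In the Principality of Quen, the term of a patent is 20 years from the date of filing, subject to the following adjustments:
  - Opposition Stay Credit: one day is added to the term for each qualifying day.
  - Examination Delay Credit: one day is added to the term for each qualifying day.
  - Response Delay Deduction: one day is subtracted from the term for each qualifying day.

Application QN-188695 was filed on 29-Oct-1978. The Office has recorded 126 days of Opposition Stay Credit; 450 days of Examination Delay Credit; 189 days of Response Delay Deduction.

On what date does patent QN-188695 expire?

1999-11-20

Base term: filing date + 20 years → 29 October 1998.
Opposition Stay Credit: +126 days → 4 March 1999.
Examination Delay Credit: +450 days → 27 May 2000.
Response Delay Deduction: −189 days → 20 November 1999.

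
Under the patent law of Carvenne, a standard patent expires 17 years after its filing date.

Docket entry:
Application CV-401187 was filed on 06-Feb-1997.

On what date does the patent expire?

Filing date + 17 years → 6 February 2014.

February 6, 2014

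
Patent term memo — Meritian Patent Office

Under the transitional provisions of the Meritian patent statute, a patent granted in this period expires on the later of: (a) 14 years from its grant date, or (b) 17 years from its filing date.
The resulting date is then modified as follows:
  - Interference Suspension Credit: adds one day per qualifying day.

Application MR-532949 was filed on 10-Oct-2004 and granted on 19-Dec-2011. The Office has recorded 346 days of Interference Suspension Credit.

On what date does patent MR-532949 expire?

(a) grant + 14 years → 19 December 2025.
(b) filing + 17 years → 10 October 2021.
Later of the two: 19 December 2025.
Interference Suspension Credit: +346 days → 30 November 2026.

2026-11-30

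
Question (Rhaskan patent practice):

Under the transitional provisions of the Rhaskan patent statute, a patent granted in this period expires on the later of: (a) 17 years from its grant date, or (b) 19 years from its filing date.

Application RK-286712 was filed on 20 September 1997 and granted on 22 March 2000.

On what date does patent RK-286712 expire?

(a) grant + 17 years → 22 March 2017.
(b) filing + 19 years → 20 September 2016.
Later of the two: 22 March 2017.

2017-03-22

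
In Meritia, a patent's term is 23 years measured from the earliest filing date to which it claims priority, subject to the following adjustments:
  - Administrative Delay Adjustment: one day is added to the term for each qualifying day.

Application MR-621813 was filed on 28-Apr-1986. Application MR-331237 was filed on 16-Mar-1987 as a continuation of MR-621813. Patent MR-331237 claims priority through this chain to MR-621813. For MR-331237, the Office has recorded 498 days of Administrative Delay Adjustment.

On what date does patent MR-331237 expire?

September 8, 2010

Earliest priority filing: 28 April 1986.
Base term: 28 April 1986 + 23 years → 28 April 2009.
Administrative Delay Adjustment: +498 days → 8 September 2010.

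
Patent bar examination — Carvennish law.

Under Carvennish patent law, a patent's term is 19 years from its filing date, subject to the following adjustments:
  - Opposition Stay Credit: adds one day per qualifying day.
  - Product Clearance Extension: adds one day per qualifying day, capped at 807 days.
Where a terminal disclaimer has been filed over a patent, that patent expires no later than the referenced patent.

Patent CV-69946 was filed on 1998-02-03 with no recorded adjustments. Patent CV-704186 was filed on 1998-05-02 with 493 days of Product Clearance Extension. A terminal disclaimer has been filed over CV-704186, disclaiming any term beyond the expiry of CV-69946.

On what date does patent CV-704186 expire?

Natural term of CV-704186:
  Base: filing + 19 years → 2 May 2017.
  Product Clearance Extension: 493 days (within the 807-day cap) → +493 days → 7 September 2018.
Expiry of referenced patent CV-69946:
  Base: filing + 19 years → 3 February 2017.
Terminal disclaimer: CV-704186 expires on the earlier of 7 September 2018 and 3 February 2017.

2017-02-03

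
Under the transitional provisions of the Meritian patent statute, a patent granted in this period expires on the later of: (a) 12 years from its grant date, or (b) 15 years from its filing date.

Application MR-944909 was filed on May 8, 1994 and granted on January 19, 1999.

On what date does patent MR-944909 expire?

(a) grant + 12 years → 19 January 2011.
(b) filing + 15 years → 8 May 2009.
Later of the two: 19 January 2011.

2011-01-19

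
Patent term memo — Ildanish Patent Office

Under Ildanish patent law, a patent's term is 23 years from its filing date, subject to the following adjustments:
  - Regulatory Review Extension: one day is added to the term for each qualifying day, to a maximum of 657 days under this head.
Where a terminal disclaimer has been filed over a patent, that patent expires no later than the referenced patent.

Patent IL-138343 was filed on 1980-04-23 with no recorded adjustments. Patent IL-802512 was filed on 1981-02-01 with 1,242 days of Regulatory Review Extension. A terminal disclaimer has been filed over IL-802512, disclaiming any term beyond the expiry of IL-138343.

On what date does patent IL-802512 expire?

2003-04-23

Natural term of IL-802512:
  Base: filing + 23 years → 1 February 2004.
  Regulatory Review Extension: 1242 days claimed exceeds the 657-day cap, so +657 days → 19 November 2005.
Expiry of referenced patent IL-138343:
  Base: filing + 23 years → 23 April 2003.
Terminal disclaimer: IL-802512 expires on the earlier of 19 November 2005 and 23 April 2003.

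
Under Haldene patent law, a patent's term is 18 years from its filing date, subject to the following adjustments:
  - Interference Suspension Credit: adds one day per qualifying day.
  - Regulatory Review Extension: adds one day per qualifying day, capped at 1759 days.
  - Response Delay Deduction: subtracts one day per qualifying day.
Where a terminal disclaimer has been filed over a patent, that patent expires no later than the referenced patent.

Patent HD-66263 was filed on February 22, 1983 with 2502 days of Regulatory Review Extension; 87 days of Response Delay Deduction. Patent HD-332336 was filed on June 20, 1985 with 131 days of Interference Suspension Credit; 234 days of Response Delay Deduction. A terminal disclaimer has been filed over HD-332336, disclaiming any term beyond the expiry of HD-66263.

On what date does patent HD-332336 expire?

Natural term of HD-332336:
  Base: filing + 18 years → 20 June 2003.
  Interference Suspension Credit: +131 days → 29 October 2003.
  Response Delay Deduction: −234 days → 9 March 2003.
Expiry of referenced patent HD-66263:
  Base: filing + 18 years → 22 February 2001.
  Regulatory Review Extension: 2502 days claimed exceeds the 1759-day cap, so +1759 days → 17 December 2005.
  Response Delay Deduction: −87 days → 21 September 2005.
Terminal disclaimer: HD-332336 expires on the earlier of 9 March 2003 and 21 September 2005.

March 9, 2003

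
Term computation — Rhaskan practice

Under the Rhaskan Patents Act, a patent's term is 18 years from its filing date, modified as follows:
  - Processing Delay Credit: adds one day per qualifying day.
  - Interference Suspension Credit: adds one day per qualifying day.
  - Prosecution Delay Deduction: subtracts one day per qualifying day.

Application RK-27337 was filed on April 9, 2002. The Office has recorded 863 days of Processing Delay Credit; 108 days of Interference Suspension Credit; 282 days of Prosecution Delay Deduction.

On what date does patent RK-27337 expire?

Base term: filing date + 18 years → 9 April 2020.
Processing Delay Credit: +863 days → 20 August 2022.
Interference Suspension Credit: +108 days → 6 December 2022.
Prosecution Delay Deduction: −282 days → 27 February 2022.

2022-02-27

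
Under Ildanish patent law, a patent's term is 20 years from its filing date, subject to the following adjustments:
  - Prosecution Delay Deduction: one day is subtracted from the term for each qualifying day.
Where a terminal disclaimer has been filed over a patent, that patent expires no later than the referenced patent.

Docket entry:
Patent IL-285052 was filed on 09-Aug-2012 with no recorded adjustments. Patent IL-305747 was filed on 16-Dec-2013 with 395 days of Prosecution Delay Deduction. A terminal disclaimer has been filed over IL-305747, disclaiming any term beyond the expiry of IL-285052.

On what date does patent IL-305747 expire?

August 9, 2032

Natural term of IL-305747:
  Base: filing + 20 years → 16 December 2033.
  Prosecution Delay Deduction: −395 days → 16 November 2032.
Expiry of referenced patent IL-285052:
  Base: filing + 20 years → 9 August 2032.
Terminal disclaimer: IL-305747 expires on the earlier of 16 November 2032 and 9 August 2032.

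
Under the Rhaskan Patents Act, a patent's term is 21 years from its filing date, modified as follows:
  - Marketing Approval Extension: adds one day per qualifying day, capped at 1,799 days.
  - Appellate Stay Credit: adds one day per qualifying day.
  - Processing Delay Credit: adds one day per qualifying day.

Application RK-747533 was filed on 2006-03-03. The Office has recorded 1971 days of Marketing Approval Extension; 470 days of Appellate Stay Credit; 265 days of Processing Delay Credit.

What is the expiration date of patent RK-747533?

Base term: filing date + 21 years → 3 March 2027.
Marketing Approval Extension: 1971 days claimed exceeds the 1799-day cap, so +1799 days → 4 February 2032.
Appellate Stay Credit: +470 days → 19 May 2033.
Processing Delay Credit: +265 days → 8 February 2034.

2034-02-08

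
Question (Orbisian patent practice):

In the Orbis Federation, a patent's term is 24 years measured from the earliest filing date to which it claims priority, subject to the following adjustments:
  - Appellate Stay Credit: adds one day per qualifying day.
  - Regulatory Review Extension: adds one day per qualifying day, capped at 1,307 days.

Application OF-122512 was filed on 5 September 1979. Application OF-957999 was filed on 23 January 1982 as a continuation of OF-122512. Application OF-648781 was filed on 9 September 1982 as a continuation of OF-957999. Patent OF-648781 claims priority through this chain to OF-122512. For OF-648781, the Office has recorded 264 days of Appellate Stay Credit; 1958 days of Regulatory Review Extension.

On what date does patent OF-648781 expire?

Earliest priority filing: 5 September 1979.
Base term: 5 September 1979 + 24 years → 5 September 2003.
Appellate Stay Credit: +264 days → 26 May 2004.
Regulatory Review Extension: 1958 days claimed exceeds the 1307-day cap, so +1307 days → 24 December 2007.

2007-12-24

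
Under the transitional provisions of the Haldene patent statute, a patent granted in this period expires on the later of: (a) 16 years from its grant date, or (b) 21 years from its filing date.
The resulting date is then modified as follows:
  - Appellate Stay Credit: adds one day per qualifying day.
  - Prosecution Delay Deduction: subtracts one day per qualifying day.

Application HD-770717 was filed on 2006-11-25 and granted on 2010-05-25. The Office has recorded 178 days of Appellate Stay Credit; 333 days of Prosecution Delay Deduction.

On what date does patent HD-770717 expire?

2027-06-23

(a) grant + 16 years → 25 May 2026.
(b) filing + 21 years → 25 November 2027.
Later of the two: 25 November 2027.
Appellate Stay Credit: +178 days → 21 May 2028.
Prosecution Delay Deduction: −333 days → 23 June 2027.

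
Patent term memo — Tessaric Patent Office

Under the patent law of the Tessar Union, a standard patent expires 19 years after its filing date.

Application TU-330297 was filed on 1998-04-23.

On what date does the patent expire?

2017-04-23

Filing date + 19 years → 23 April 2017.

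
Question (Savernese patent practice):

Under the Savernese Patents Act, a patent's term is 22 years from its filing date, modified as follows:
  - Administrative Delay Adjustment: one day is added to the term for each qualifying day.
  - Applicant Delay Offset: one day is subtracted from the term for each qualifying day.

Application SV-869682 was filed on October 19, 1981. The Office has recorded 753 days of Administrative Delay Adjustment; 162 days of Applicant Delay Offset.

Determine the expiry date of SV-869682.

2005-06-01

Base term: filing date + 22 years → 19 October 2003.
Administrative Delay Adjustment: +753 days → 10 November 2005.
Applicant Delay Offset: −162 days → 1 June 2005.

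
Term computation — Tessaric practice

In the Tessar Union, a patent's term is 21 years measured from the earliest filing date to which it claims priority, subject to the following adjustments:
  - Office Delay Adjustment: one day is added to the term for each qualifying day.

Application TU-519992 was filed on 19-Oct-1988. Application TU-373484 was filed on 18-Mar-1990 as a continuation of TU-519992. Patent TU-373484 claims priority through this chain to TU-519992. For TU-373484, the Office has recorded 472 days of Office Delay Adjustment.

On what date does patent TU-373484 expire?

February 3, 2011

Earliest priority filing: 19 October 1988.
Base term: 19 October 1988 + 21 years → 19 October 2009.
Office Delay Adjustment: +472 days → 3 February 2011.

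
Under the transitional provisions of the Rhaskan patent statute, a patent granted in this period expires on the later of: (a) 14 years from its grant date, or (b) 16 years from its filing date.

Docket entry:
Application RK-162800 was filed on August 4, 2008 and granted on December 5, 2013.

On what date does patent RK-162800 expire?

(a) grant + 14 years → 5 December 2027.
(b) filing + 16 years → 4 August 2024.
Later of the two: 5 December 2027.

December 5, 2027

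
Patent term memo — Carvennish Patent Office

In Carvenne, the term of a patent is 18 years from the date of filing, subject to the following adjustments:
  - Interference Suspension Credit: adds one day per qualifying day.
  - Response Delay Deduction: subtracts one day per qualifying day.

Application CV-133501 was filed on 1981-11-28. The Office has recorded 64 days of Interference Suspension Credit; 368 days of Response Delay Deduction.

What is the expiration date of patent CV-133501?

Base term: filing date + 18 years → 28 November 1999.
Interference Suspension Credit: +64 days → 31 January 2000.
Response Delay Deduction: −368 days → 28 January 1999.

January 28, 1999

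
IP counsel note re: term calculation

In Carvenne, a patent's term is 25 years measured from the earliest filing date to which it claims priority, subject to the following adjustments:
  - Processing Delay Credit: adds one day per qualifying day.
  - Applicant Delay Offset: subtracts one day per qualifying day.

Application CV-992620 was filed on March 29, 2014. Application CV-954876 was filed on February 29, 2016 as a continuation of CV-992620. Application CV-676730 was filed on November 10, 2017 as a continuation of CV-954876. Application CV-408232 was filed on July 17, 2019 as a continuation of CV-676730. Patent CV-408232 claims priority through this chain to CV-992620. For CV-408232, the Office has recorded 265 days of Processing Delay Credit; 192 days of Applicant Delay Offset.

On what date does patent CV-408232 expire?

June 10, 2039

Earliest priority filing: 29 March 2014.
Base term: 29 March 2014 + 25 years → 29 March 2039.
Processing Delay Credit: +265 days → 19 December 2039.
Applicant Delay Offset: −192 days → 10 June 2039.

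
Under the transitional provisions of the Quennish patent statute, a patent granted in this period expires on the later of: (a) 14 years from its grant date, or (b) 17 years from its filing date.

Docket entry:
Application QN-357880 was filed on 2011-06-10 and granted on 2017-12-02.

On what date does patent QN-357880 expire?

2031-12-02

(a) grant + 14 years → 2 December 2031.
(b) filing + 17 years → 10 June 2028.
Later of the two: 2 December 2031.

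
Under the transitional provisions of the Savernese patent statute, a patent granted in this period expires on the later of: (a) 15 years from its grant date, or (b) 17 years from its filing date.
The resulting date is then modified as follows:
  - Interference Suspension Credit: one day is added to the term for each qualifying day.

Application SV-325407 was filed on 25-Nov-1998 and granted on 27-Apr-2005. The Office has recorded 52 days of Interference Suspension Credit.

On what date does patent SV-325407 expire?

(a) grant + 15 years → 27 April 2020.
(b) filing + 17 years → 25 November 2015.
Later of the two: 27 April 2020.
Interference Suspension Credit: +52 days → 18 June 2020.

June 18, 2020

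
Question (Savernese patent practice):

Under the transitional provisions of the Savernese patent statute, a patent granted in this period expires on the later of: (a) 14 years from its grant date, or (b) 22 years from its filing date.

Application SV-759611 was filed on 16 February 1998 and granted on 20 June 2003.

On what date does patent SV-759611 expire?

2020-02-16

(a) grant + 14 years → 20 June 2017.
(b) filing + 22 years → 16 February 2020.
Later of the two: 16 February 2020.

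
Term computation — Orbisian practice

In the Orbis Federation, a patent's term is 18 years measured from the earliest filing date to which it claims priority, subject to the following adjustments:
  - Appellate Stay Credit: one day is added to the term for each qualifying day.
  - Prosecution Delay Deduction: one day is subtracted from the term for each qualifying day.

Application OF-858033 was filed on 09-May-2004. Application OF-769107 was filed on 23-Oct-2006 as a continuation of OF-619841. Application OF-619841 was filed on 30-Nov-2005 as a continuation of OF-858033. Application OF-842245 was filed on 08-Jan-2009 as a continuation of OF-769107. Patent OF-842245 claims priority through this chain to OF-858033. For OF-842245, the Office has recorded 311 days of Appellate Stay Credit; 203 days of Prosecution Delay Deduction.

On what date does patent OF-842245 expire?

2022-08-25

Earliest priority filing: 9 May 2004.
Base term: 9 May 2004 + 18 years → 9 May 2022.
Appellate Stay Credit: +311 days → 16 March 2023.
Prosecution Delay Deduction: −203 days → 25 August 2022.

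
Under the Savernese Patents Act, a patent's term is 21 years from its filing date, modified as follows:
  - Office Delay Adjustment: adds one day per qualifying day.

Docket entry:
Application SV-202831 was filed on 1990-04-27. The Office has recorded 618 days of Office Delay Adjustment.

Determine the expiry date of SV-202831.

Base term: filing date + 21 years → 27 April 2011.
Office Delay Adjustment: +618 days → 4 January 2013.

January 4, 2013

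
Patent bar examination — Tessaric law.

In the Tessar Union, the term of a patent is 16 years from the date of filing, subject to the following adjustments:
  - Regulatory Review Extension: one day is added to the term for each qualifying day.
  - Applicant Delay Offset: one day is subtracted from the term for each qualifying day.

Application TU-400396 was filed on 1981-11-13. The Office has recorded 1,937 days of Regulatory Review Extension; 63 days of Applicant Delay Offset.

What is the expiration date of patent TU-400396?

2002-12-31

Base term: filing date + 16 years → 13 November 1997.
Regulatory Review Extension: +1937 days → 4 March 2003.
Applicant Delay Offset: −63 days → 31 December 2002.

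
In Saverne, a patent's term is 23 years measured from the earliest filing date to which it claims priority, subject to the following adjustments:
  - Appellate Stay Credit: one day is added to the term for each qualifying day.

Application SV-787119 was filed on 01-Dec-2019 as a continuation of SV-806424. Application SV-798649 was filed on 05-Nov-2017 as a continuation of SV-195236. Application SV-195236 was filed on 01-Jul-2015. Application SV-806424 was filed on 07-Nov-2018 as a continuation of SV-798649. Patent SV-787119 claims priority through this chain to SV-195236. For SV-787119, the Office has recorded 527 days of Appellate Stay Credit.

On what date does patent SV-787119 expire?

2039-12-10

Earliest priority filing: 1 July 2015.
Base term: 1 July 2015 + 23 years → 1 July 2038.
Appellate Stay Credit: +527 days → 10 December 2039.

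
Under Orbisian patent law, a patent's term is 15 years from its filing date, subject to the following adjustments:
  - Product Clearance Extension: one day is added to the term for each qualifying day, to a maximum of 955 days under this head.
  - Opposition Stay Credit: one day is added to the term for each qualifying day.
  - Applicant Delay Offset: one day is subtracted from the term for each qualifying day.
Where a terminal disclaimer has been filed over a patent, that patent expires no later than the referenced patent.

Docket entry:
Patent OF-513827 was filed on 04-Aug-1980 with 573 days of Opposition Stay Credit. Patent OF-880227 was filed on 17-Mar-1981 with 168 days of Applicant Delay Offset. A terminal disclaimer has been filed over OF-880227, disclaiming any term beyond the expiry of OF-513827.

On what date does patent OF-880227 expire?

Natural term of OF-880227:
  Base: filing + 15 years → 17 March 1996.
  Applicant Delay Offset: −168 days → 1 October 1995.
Expiry of referenced patent OF-513827:
  Base: filing + 15 years → 4 August 1995.
  Opposition Stay Credit: +573 days → 27 February 1997.
Terminal disclaimer: OF-880227 expires on the earlier of 1 October 1995 and 27 February 1997.

1995-10-01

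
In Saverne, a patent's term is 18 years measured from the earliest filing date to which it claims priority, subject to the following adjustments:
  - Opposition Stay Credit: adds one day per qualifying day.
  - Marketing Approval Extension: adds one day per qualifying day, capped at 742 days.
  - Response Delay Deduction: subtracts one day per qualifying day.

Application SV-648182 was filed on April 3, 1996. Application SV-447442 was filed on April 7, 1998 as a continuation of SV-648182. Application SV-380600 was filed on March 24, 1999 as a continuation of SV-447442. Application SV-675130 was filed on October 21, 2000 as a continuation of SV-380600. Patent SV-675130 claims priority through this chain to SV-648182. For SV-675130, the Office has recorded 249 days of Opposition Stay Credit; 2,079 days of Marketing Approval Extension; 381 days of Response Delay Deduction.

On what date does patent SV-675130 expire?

Earliest priority filing: 3 April 1996.
Base term: 3 April 1996 + 18 years → 3 April 2014.
Opposition Stay Credit: +249 days → 8 December 2014.
Marketing Approval Extension: 2079 days claimed exceeds the 742-day cap, so +742 days → 19 December 2016.
Response Delay Deduction: −381 days → 4 December 2015.

2015-12-04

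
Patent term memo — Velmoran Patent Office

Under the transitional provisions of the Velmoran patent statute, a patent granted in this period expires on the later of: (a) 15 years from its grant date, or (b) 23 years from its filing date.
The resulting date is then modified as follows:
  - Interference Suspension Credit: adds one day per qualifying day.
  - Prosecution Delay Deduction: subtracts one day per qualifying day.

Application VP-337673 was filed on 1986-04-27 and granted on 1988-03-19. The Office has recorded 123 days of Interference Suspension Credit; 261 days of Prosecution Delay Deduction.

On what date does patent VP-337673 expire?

(a) grant + 15 years → 19 March 2003.
(b) filing + 23 years → 27 April 2009.
Later of the two: 27 April 2009.
Interference Suspension Credit: +123 days → 28 August 2009.
Prosecution Delay Deduction: −261 days → 10 December 2008.

December 10, 2008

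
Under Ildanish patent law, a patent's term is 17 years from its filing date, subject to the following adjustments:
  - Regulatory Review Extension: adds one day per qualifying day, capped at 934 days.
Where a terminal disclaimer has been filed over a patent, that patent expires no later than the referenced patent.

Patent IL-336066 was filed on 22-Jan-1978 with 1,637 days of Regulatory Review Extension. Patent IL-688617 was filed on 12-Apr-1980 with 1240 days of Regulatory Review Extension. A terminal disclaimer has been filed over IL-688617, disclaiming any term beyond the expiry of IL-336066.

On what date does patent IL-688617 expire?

August 13, 1997

Natural term of IL-688617:
  Base: filing + 17 years → 12 April 1997.
  Regulatory Review Extension: 1240 days claimed exceeds the 934-day cap, so +934 days → 2 November 1999.
Expiry of referenced patent IL-336066:
  Base: filing + 17 years → 22 January 1995.
  Regulatory Review Extension: 1637 days claimed exceeds the 934-day cap, so +934 days → 13 August 1997.
Terminal disclaimer: IL-688617 expires on the earlier of 2 November 1999 and 13 August 1997.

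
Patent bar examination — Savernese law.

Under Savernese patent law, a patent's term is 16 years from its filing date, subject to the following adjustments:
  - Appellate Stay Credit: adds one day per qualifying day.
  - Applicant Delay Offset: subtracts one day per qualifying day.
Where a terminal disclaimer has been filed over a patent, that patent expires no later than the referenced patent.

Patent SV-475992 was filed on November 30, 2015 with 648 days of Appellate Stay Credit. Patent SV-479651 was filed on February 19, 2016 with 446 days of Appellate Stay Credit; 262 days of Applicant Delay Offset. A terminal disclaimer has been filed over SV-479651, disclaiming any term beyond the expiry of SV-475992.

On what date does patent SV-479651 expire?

Natural term of SV-479651:
  Base: filing + 16 years → 19 February 2032.
  Appellate Stay Credit: +446 days → 10 May 2033.
  Applicant Delay Offset: −262 days → 21 August 2032.
Expiry of referenced patent SV-475992:
  Base: filing + 16 years → 30 November 2031.
  Appellate Stay Credit: +648 days → 8 September 2033.
Terminal disclaimer: SV-479651 expires on the earlier of 21 August 2032 and 8 September 2033.

2032-08-21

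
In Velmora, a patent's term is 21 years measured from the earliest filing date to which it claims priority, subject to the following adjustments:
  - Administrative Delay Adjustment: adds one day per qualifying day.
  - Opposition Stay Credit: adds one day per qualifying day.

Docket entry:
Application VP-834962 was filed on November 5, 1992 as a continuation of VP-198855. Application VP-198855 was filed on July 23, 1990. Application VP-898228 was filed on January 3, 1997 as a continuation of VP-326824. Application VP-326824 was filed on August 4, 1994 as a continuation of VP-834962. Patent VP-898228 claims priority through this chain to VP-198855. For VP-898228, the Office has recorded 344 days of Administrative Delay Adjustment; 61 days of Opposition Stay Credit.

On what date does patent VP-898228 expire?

2012-08-31

Earliest priority filing: 23 July 1990.
Base term: 23 July 1990 + 21 years → 23 July 2011.
Administrative Delay Adjustment: +344 days → 1 July 2012.
Opposition Stay Credit: +61 days → 31 August 2012.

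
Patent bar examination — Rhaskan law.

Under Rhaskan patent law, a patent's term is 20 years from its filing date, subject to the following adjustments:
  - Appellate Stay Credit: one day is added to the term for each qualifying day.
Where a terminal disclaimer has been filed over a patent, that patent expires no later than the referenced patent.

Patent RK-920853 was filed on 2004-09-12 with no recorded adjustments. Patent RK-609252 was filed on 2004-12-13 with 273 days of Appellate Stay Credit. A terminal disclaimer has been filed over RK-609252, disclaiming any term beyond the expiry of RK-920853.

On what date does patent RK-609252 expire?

Natural term of RK-609252:
  Base: filing + 20 years → 13 December 2024.
  Appellate Stay Credit: +273 days → 12 September 2025.
Expiry of referenced patent RK-920853:
  Base: filing + 20 years → 12 September 2024.
Terminal disclaimer: RK-609252 expires on the earlier of 12 September 2025 and 12 September 2024.

2024-09-12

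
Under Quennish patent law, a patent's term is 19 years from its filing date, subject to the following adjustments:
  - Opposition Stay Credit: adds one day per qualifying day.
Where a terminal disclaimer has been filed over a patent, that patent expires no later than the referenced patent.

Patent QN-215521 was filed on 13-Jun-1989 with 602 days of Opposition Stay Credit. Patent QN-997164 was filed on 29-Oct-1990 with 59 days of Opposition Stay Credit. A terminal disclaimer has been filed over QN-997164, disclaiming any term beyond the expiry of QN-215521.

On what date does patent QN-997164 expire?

Natural term of QN-997164:
  Base: filing + 19 years → 29 October 2009.
  Opposition Stay Credit: +59 days → 27 December 2009.
Expiry of referenced patent QN-215521:
  Base: filing + 19 years → 13 June 2008.
  Opposition Stay Credit: +602 days → 5 February 2010.
Terminal disclaimer: QN-997164 expires on the earlier of 27 December 2009 and 5 February 2010.

December 27, 2009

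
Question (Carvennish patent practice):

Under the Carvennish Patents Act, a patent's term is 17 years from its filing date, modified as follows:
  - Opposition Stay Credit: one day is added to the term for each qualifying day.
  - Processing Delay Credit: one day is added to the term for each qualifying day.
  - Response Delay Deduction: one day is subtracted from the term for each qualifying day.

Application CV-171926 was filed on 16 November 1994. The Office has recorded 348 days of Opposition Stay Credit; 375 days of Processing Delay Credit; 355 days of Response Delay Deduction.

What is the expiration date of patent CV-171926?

November 18, 2012

Base term: filing date + 17 years → 16 November 2011.
Opposition Stay Credit: +348 days → 29 October 2012.
Processing Delay Credit: +375 days → 8 November 2013.
Response Delay Deduction: −355 days → 18 November 2012.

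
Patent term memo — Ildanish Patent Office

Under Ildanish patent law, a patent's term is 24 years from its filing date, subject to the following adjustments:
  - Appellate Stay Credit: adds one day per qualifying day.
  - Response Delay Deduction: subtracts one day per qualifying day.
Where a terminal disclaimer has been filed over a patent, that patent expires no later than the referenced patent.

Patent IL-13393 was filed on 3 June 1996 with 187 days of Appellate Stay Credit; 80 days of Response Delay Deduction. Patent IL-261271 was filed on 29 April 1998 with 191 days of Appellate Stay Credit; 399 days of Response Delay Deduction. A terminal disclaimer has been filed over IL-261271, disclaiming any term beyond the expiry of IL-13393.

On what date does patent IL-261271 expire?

2020-09-18

Natural term of IL-261271:
  Base: filing + 24 years → 29 April 2022.
  Appellate Stay Credit: +191 days → 6 November 2022.
  Response Delay Deduction: −399 days → 3 October 2021.
Expiry of referenced patent IL-13393:
  Base: filing + 24 years → 3 June 2020.
  Appellate Stay Credit: +187 days → 7 December 2020.
  Response Delay Deduction: −80 days → 18 September 2020.
Terminal disclaimer: IL-261271 expires on the earlier of 3 October 2021 and 18 September 2020.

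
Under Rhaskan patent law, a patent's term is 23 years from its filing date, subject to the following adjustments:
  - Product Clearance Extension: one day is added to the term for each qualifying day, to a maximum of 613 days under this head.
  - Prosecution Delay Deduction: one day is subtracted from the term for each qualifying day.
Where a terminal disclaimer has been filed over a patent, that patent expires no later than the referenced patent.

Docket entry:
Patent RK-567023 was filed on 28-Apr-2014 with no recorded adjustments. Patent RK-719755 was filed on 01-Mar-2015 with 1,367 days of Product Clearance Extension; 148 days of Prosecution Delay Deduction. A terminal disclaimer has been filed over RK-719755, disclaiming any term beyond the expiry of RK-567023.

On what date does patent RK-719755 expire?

April 28, 2037

Natural term of RK-719755:
  Base: filing + 23 years → 1 March 2038.
  Product Clearance Extension: 1367 days claimed exceeds the 613-day cap, so +613 days → 4 November 2039.
  Prosecution Delay Deduction: −148 days → 9 June 2039.
Expiry of referenced patent RK-567023:
  Base: filing + 23 years → 28 April 2037.
Terminal disclaimer: RK-719755 expires on the earlier of 9 June 2039 and 28 April 2037.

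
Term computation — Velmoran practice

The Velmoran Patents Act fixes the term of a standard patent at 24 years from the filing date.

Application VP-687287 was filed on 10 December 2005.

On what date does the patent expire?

Filing date + 24 years → 10 December 2029.

2029-12-10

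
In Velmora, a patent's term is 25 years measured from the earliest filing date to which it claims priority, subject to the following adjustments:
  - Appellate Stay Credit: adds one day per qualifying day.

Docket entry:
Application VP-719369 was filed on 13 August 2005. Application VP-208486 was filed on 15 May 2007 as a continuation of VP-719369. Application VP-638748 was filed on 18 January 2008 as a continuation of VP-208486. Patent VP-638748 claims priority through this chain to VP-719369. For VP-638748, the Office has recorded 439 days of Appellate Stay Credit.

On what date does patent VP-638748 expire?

Earliest priority filing: 13 August 2005.
Base term: 13 August 2005 + 25 years → 13 August 2030.
Appellate Stay Credit: +439 days → 26 October 2031.

October 26, 2031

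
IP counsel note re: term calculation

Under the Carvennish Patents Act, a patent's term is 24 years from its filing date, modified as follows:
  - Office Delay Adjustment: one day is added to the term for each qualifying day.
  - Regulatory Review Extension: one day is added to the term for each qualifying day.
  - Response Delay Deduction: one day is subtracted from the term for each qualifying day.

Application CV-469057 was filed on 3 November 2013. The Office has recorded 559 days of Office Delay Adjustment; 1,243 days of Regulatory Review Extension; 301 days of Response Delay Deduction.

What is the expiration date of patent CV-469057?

Base term: filing date + 24 years → 3 November 2037.
Office Delay Adjustment: +559 days → 16 May 2039.
Regulatory Review Extension: +1243 days → 10 October 2042.
Response Delay Deduction: −301 days → 13 December 2041.

December 13, 2041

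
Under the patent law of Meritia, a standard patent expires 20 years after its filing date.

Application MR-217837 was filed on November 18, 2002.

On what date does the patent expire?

Filing date + 20 years → 18 November 2022.

2022-11-18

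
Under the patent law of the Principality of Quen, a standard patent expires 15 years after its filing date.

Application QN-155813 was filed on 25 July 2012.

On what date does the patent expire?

Filing date + 15 years → 25 July 2027.

2027-07-25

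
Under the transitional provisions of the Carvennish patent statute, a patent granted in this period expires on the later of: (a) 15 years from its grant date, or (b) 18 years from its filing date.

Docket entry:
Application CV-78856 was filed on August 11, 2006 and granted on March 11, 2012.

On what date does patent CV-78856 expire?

2027-03-11

(a) grant + 15 years → 11 March 2027.
(b) filing + 18 years → 11 August 2024.
Later of the two: 11 March 2027.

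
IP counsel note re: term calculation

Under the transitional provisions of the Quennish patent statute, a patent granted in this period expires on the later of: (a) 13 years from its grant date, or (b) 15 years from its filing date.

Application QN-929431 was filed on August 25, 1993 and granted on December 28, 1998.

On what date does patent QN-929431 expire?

2011-12-28

(a) grant + 13 years → 28 December 2011.
(b) filing + 15 years → 25 August 2008.
Later of the two: 28 December 2011.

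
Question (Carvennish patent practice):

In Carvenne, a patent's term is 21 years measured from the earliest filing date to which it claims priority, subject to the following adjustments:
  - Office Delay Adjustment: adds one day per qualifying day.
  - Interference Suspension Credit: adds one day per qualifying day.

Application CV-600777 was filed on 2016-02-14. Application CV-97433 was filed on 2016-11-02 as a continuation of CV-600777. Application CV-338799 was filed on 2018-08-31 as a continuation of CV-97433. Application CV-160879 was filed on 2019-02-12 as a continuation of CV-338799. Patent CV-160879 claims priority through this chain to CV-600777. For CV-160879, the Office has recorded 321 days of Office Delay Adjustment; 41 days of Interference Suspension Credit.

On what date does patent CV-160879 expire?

2038-02-11

Earliest priority filing: 14 February 2016.
Base term: 14 February 2016 + 21 years → 14 February 2037.
Office Delay Adjustment: +321 days → 1 January 2038.
Interference Suspension Credit: +41 days → 11 February 2038.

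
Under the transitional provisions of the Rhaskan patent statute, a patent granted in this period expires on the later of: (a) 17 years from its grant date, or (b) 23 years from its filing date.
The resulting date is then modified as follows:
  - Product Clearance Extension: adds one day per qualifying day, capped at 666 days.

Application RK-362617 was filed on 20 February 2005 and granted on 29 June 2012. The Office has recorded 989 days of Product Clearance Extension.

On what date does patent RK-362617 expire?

(a) grant + 17 years → 29 June 2029.
(b) filing + 23 years → 20 February 2028.
Later of the two: 29 June 2029.
Product Clearance Extension: 989 days claimed exceeds the 666-day cap, so +666 days → 26 April 2031.

April 26, 2031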